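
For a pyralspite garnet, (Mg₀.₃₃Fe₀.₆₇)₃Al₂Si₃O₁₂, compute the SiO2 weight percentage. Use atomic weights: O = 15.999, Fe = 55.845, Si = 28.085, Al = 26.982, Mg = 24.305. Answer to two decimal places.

38.64 wt%

Molar mass of (Mg₀.₃₃Fe₀.₆₇)₃Al₂Si₃O₁₂ = 0.99*24.305 + 2.01*55.845 + 2*26.982 + 3*28.085 + 12*15.999 = 466.517 g/mol.
Each formula unit contains 3 Si, equivalent to 3/1 = 3.0000 mol SiO2.
M(SiO2) = 1×28.085 + 2×15.999 = 60.083 g/mol.
Mass of SiO2 per formula unit = 3.0000 × 60.083 = 180.249 g.
SiO2 wt% = 180.249 / 466.517 × 100 = 38.64%.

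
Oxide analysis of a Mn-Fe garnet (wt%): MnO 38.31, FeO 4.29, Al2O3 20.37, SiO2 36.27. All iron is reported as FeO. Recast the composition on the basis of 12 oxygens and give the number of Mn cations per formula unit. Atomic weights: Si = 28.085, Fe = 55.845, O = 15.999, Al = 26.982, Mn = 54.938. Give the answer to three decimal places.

2.693 Mn apfu

38.31 wt% MnO ÷ 70.937 g/mol = 0.54006 mol, giving 0.54006 Mn and 0.54006 O.
4.29 wt% FeO ÷ 71.844 g/mol = 0.05971 mol, giving 0.05971 Fe and 0.05971 O.
20.37 wt% Al2O3 ÷ 101.961 g/mol = 0.19978 mol, giving 0.39956 Al and 0.59934 O.
36.27 wt% SiO2 ÷ 60.083 g/mol = 0.60366 mol, giving 0.60366 Si and 1.20732 O.
Oxygen sums to 2.40643; scaling by 12/2.40643 = 4.98664 puts the formula on 12 O.
Mn: 0.54006 × 4.98664 = 2.693 atoms per formula unit.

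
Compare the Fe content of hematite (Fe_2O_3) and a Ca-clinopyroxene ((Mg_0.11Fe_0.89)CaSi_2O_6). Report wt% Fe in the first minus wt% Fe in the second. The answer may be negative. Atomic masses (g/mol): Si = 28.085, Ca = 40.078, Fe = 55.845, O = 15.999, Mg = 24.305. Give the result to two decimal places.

First mineral: 111.690 g Fe in 159.687 g formula = 69.94 wt% Fe.
Second mineral: 49.702 g Fe in 244.618 g formula = 20.32 wt% Fe.
69.94% − 20.32% gives a difference of 49.62 percentage points.

49.62 percentage points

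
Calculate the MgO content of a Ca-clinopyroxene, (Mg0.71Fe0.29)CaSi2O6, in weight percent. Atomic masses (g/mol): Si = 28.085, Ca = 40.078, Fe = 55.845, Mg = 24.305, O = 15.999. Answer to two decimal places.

Formula mass = 225.694 g/mol.
0.71 Mg → 0.7100 mol MgO per formula unit; M(MgO) = 40.304, so MgO mass = 28.616 g.
28.616/225.694 × 100 = 12.68 wt%.

12.68 wt%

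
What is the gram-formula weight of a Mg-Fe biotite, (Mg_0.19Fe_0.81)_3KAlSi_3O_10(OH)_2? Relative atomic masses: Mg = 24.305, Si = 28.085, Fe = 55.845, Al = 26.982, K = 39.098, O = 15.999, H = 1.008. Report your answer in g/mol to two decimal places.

The formula mass is the sum 0.57×24.305 + 2.43×55.845 + 1×39.098 + 1×26.982 + 3×28.085 + 12×15.999 + 2×1.008.

493.90 g/mol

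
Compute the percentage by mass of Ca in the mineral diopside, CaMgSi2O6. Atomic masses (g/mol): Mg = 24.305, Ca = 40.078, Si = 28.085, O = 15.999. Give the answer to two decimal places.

18.51 mass %

Molar mass of CaMgSi2O6: 1×40.078 + 1×24.305 + 2×28.085 + 6×15.999 = 216.547 g/mol.
Mass of Ca per formula unit: 1 × 40.078 = 40.078 g.
Weight fraction Ca = 40.078 / 216.547 = 0.1851.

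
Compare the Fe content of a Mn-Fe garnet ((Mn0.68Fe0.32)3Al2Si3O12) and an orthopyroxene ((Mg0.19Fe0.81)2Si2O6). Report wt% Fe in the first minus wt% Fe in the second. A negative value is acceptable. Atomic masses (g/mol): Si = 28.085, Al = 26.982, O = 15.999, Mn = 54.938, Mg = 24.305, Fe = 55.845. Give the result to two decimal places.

-25.11 percentage points

Fe in (Mn0.68Fe0.32)3Al2Si3O12: molar mass 495.892 g/mol; 0.96×55.845 = 53.611 g → 10.81 wt%.
Fe in (Mg0.19Fe0.81)2Si2O6: molar mass 251.869 g/mol; 1.62×55.845 = 90.469 g → 35.92 wt%.
Difference = 10.81 − 35.92 = -25.11 percentage points.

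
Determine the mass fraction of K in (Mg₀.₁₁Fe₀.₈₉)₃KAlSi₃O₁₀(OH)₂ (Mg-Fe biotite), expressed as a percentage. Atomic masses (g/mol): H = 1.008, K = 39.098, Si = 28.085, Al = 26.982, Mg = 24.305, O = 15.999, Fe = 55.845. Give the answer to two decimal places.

7.80 mass %

Molar mass of (Mg₀.₁₁Fe₀.₈₉)₃KAlSi₃O₁₀(OH)₂: 0.33*24.305 + 2.67*55.845 + 1*39.098 + 1*26.982 + 3*28.085 + 12*15.999 + 2*1.008 = 501.466 g/mol.
Mass of K per formula unit: 1 × 39.098 = 39.098 g.
Weight fraction K = 39.098 / 501.466 = 0.0780.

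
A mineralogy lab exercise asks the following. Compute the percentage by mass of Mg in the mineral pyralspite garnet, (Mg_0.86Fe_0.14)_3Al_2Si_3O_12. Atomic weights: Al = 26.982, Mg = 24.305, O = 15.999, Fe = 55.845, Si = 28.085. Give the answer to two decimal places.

15.06 mass %

M((Mg_0.86Fe_0.14)_3Al_2Si_3O_12) = 416.369 g/mol.
Mg contributes 2.58 × 24.305 = 62.707 g per mole.
62.707/416.369 = 0.1506 → 15.06%.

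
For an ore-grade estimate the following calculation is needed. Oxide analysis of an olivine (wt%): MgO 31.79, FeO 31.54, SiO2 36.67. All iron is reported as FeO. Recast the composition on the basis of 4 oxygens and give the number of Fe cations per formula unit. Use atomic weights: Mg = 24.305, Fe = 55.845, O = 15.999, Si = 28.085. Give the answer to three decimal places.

0.717 Fe apfu

MgO (M=40.304): mol = 0.78876; Mg = 0.78876, O = 0.78876.
FeO (M=71.844): mol = 0.43901; Fe = 0.43901, O = 0.43901.
SiO2 (M=60.083): mol = 0.61032; Si = 0.61032, O = 1.22064.
ΣO = 2.44841; factor = 4/ΣO = 1.63371.
Fe apfu = 0.43901 × 1.63371 = 0.717.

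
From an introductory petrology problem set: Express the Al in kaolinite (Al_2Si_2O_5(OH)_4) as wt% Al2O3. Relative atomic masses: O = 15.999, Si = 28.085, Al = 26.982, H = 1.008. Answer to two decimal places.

39.50 wt%

Molar mass of Al_2Si_2O_5(OH)_4 = 2·26.982 + 2·28.085 + 9·15.999 + 4·1.008 = 258.157 g/mol.
Each formula unit contains 2 Al, equivalent to 2/2 = 1.0000 mol Al2O3.
M(Al2O3) = 2×26.982 + 3×15.999 = 101.961 g/mol.
Mass of Al2O3 per formula unit = 1.0000 × 101.961 = 101.961 g.
Al2O3 wt% = 101.961 / 258.157 × 100 = 39.50%.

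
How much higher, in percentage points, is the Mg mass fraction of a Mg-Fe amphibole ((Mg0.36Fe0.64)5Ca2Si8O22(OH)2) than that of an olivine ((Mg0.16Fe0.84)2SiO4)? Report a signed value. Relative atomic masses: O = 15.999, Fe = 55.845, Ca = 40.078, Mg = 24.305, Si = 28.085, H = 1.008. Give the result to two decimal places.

Mg in (Mg0.36Fe0.64)5Ca2Si8O22(OH)2: molar mass 913.281 g/mol; 1.80×24.305 = 43.749 g → 4.79 wt%.
Mg in (Mg0.16Fe0.84)2SiO4: molar mass 193.678 g/mol; 0.32×24.305 = 7.778 g → 4.02 wt%.
Difference = 4.79 − 4.02 = 0.77 percentage points.

0.77 percentage points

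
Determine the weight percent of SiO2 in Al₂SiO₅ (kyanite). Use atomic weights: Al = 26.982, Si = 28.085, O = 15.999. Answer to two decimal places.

37.08 wt%

Molar mass of Al₂SiO₅ = 2*26.982 + 1*28.085 + 5*15.999 = 162.044 g/mol.
Each formula unit contains 1 Si, equivalent to 1/1 = 1.0000 mol SiO2.
M(SiO2) = 1×28.085 + 2×15.999 = 60.083 g/mol.
Mass of SiO2 per formula unit = 1.0000 × 60.083 = 60.083 g.
SiO2 wt% = 60.083 / 162.044 × 100 = 37.08%.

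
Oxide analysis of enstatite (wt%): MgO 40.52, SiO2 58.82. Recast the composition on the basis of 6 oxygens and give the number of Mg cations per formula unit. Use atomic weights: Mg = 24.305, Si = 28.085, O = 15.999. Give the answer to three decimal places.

MgO (M=40.304): mol = 1.00536; Mg = 1.00536, O = 1.00536.
SiO2 (M=60.083): mol = 0.97898; Si = 0.97898, O = 1.95796.
ΣO = 2.96332; factor = 6/ΣO = 2.02476.
Mg apfu = 1.00536 × 2.02476 = 2.036.

2.036 Mg apfu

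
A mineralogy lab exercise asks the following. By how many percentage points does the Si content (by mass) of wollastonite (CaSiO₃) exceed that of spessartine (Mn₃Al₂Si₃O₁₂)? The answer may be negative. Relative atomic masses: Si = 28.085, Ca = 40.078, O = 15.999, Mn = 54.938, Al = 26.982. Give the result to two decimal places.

7.16 percentage points

First mineral: 28.085 g Si in 116.160 g formula = 24.18 wt% Si.
Second mineral: 84.255 g Si in 495.021 g formula = 17.02 wt% Si.
24.18% − 17.02% gives a difference of 7.16 percentage points.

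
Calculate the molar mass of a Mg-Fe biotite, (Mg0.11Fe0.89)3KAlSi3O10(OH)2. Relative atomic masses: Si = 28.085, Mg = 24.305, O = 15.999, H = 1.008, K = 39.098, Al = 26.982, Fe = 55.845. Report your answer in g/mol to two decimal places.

The formula mass is the sum 0.33(24.305) + 2.67(55.845) + 1(39.098) + 1(26.982) + 3(28.085) + 12(15.999) + 2(1.008).

501.47 g/mol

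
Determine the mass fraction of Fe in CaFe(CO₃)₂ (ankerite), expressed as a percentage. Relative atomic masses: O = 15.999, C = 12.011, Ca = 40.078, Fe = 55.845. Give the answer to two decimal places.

Formula mass = 1·40.078 + 1·55.845 + 2·12.011 + 6·15.999 = 215.939 g/mol, of which 55.845 g is Fe.
So Fe makes up 55.845/215.939 = 0.2586 of the mass, i.e. 25.86%.

25.86 wt%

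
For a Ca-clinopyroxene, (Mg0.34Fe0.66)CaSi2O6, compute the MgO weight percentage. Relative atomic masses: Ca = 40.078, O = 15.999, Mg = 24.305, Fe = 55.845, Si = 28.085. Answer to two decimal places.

5.77 wt%

Formula mass = 237.363 g/mol.
0.34 Mg → 0.3400 mol MgO per formula unit; M(MgO) = 40.304, so MgO mass = 13.703 g.
13.703/237.363 × 100 = 5.77 wt%.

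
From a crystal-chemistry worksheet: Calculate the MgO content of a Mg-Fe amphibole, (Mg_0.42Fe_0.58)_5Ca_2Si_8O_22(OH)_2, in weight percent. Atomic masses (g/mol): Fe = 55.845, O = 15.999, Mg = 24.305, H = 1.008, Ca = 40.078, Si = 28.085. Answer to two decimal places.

Molar mass of (Mg_0.42Fe_0.58)_5Ca_2Si_8O_22(OH)_2 = 2.10×24.305 + 2.90×55.845 + 2×40.078 + 8×28.085 + 24×15.999 + 2×1.008 = 903.819 g/mol.
Each formula unit contains 2.10 Mg, equivalent to 2.10/1 = 2.1000 mol MgO.
M(MgO) = 1×24.305 + 1×15.999 = 40.304 g/mol.
Mass of MgO per formula unit = 2.1000 × 40.304 = 84.638 g.
MgO wt% = 84.638 / 903.819 × 100 = 9.36%.

9.36 wt%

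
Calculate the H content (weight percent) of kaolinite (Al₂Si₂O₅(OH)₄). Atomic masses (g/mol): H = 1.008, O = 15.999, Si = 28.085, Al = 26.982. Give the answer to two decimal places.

M(Al₂Si₂O₅(OH)₄) = 258.157 g/mol.
H contributes 4 × 1.008 = 4.032 g per mole.
4.032/258.157 = 0.0156 → 1.56%.

1.56 weight percent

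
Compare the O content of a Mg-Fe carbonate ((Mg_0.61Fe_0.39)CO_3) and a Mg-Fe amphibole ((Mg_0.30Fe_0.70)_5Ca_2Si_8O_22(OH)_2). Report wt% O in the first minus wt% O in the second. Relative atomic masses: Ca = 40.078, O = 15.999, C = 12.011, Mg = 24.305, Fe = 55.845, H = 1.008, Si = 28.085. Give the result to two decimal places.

O in (Mg_0.61Fe_0.39)CO_3: molar mass 96.614 g/mol; 3×15.999 = 47.997 g → 49.68 wt%.
O in (Mg_0.30Fe_0.70)_5Ca_2Si_8O_22(OH)_2: molar mass 922.743 g/mol; 24×15.999 = 383.976 g → 41.61 wt%.
Difference = 49.68 − 41.61 = 8.07 percentage points.

8.07 percentage points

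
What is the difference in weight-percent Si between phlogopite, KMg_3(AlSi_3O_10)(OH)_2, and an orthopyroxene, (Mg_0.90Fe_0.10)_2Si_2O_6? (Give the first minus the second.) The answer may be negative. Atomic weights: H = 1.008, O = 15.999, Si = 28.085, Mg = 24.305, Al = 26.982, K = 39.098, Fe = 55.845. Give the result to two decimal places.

Si in KMg_3(AlSi_3O_10)(OH)_2: molar mass 417.254 g/mol; 3×28.085 = 84.255 g → 20.19 wt%.
Si in (Mg_0.90Fe_0.10)_2Si_2O_6: molar mass 207.082 g/mol; 2×28.085 = 56.170 g → 27.12 wt%.
Difference = 20.19 − 27.12 = -6.93 percentage points.

-6.93 percentage points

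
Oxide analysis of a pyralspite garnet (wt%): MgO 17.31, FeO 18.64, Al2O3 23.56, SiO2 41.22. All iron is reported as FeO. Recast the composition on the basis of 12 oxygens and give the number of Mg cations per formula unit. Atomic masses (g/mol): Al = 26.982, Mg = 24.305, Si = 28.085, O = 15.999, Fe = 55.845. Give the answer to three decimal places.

1.871 Mg apfu

MgO (M=40.304): mol = 0.42949; Mg = 0.42949, O = 0.42949.
FeO (M=71.844): mol = 0.25945; Fe = 0.25945, O = 0.25945.
Al2O3 (M=101.961): mol = 0.23107; Al = 0.46214, O = 0.69321.
SiO2 (M=60.083): mol = 0.68605; Si = 0.68605, O = 1.37210.
ΣO = 2.75425; factor = 12/ΣO = 4.35690.
Mg apfu = 0.42949 × 4.35690 = 1.871.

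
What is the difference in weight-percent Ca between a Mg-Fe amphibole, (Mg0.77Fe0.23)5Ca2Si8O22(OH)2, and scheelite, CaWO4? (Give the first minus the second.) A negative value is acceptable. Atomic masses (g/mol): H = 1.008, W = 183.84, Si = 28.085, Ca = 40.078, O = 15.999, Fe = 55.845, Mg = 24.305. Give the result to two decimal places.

M((Mg0.77Fe0.23)5Ca2Si8O22(OH)2) = 848.624 g/mol, so wt% Ca = 80.156/848.624 × 100 = 9.45%.
M(CaWO4) = 287.914 g/mol, so wt% Ca = 40.078/287.914 × 100 = 13.92%.
9.45 − 13.92 = -4.47 pp.

-4.47 percentage points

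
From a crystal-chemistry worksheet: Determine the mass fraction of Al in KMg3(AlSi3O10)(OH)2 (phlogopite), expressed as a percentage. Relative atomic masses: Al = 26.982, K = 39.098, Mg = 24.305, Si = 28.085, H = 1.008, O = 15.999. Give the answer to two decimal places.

Formula mass = 1*39.098 + 3*24.305 + 1*26.982 + 3*28.085 + 12*15.999 + 2*1.008 = 417.254 g/mol, of which 26.982 g is Al.
So Al makes up 26.982/417.254 = 0.0647 of the mass, i.e. 6.47%.

6.47 wt%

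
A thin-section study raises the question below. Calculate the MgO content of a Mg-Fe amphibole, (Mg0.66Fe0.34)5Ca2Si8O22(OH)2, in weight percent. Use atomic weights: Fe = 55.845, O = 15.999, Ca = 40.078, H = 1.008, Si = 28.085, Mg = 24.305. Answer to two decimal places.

M((Mg0.66Fe0.34)5Ca2Si8O22(OH)2) = 865.971 g/mol; M(MgO) = 40.304 g/mol.
Moles MgO per formula unit = 3.30 Mg ÷ 1 = 3.3000.
MgO fraction = (3.3000 × 40.304) / 865.971 = 133.003/865.971 = 0.1536.

15.36 wt%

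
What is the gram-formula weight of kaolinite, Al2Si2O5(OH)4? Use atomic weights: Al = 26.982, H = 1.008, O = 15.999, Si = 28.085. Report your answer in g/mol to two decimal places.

258.16 g/mol

Al: 2 × 26.982 = 53.9640
Si: 2 × 28.085 = 56.1700
O: 9 × 15.999 = 143.9910
H: 4 × 1.008 = 4.0320
Summing the contributions gives the formula mass.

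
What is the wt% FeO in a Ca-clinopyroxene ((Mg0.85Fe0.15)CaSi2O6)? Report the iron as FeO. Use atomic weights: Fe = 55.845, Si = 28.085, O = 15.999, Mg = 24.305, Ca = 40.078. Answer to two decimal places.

4.87 wt%

Formula mass = 221.278 g/mol.
0.15 Fe → 0.1500 mol FeO per formula unit; M(FeO) = 71.844, so FeO mass = 10.777 g.
10.777/221.278 × 100 = 4.87 wt%.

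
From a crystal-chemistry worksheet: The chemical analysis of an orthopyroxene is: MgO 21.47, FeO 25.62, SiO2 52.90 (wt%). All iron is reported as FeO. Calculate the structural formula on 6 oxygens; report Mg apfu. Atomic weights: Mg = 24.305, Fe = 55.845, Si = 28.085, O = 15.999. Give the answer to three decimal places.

21.47 wt% MgO ÷ 40.304 g/mol = 0.53270 mol, giving 0.53270 Mg and 0.53270 O.
25.62 wt% FeO ÷ 71.844 g/mol = 0.35661 mol, giving 0.35661 Fe and 0.35661 O.
52.90 wt% SiO2 ÷ 60.083 g/mol = 0.88045 mol, giving 0.88045 Si and 1.76090 O.
Oxygen sums to 2.65021; scaling by 6/2.65021 = 2.26397 puts the formula on 6 O.
Mg: 0.53270 × 2.26397 = 1.206 atoms per formula unit.

1.206 Mg apfu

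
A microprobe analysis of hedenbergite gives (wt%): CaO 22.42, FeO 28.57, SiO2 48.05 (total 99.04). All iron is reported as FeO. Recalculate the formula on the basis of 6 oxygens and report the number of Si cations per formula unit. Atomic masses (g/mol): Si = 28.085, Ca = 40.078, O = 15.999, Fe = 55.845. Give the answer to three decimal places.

2.002 Si apfu

CaO: 22.42/56.077 = 0.39981 mol → 0.39981 mol Ca, 0.39981 mol O.
FeO: 28.57/71.844 = 0.39767 mol → 0.39767 mol Fe, 0.39767 mol O.
SiO2: 48.05/60.083 = 0.79973 mol → 0.79973 mol Si, 1.59946 mol O.
Total oxygen = 2.39694 mol. Normalization factor = 6/2.39694 = 2.50319.
Si per 6 O = 0.79973 × 2.50319 = 2.002.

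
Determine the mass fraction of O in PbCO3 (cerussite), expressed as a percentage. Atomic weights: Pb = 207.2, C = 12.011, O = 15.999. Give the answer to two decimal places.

17.96 mass %

M(PbCO3) = 267.208 g/mol.
O contributes 3 × 15.999 = 47.997 g per mole.
47.997/267.208 = 0.1796 → 17.96%.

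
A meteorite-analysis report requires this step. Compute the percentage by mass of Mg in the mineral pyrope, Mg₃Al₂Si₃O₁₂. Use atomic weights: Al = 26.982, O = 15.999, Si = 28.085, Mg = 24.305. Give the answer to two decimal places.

Molar mass of Mg₃Al₂Si₃O₁₂: 3*24.305 + 2*26.982 + 3*28.085 + 12*15.999 = 403.122 g/mol.
Mass of Mg per formula unit: 3 × 24.305 = 72.915 g.
Weight fraction Mg = 72.915 / 403.122 = 0.1809.

18.09 mass %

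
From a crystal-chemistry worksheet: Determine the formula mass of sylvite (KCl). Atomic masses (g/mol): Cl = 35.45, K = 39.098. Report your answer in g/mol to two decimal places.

M = 1×39.098 + 1×35.45

74.55 g/mol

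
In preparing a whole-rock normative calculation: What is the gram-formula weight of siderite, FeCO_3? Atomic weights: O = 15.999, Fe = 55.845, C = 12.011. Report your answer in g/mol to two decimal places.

Fe: 1 × 55.845 = 55.8450
C: 1 × 12.011 = 12.0110
O: 3 × 15.999 = 47.9970
Summing the contributions gives the formula mass.

115.85 g/mol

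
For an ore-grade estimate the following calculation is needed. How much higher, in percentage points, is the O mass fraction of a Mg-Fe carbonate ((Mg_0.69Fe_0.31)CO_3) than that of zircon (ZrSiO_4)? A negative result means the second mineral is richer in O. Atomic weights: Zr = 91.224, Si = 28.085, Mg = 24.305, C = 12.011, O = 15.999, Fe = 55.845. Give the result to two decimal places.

16.10 percentage points

M((Mg_0.69Fe_0.31)CO_3) = 94.090 g/mol, so wt% O = 47.997/94.090 × 100 = 51.01%.
M(ZrSiO_4) = 183.305 g/mol, so wt% O = 63.996/183.305 × 100 = 34.91%.
51.01 − 34.91 = 16.10 pp.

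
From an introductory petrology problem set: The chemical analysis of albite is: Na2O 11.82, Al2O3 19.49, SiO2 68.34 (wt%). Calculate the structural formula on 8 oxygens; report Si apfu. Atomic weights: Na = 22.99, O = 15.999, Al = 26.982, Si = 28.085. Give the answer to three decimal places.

2.994 Si apfu

Na2O (M=61.979): mol = 0.19071; Na = 0.38142, O = 0.19071.
Al2O3 (M=101.961): mol = 0.19115; Al = 0.38230, O = 0.57345.
SiO2 (M=60.083): mol = 1.13743; Si = 1.13743, O = 2.27486.
ΣO = 3.03902; factor = 8/ΣO = 2.63243.
Si apfu = 1.13743 × 2.63243 = 2.994.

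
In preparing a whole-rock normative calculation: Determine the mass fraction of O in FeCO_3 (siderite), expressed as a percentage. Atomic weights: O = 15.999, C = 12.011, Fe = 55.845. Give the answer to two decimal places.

M(FeCO_3) = 115.853 g/mol.
O contributes 3 × 15.999 = 47.997 g per mole.
47.997/115.853 = 0.4143 → 41.43%.

41.43 mass %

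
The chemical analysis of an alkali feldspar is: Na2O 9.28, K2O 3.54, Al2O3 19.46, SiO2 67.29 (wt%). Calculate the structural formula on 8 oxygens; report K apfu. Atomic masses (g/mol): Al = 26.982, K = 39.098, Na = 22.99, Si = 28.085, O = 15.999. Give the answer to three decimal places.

9.28 wt% Na2O ÷ 61.979 g/mol = 0.14973 mol, giving 0.29946 Na and 0.14973 O.
3.54 wt% K2O ÷ 94.195 g/mol = 0.03758 mol, giving 0.07516 K and 0.03758 O.
19.46 wt% Al2O3 ÷ 101.961 g/mol = 0.19086 mol, giving 0.38172 Al and 0.57258 O.
67.29 wt% SiO2 ÷ 60.083 g/mol = 1.11995 mol, giving 1.11995 Si and 2.23990 O.
Oxygen sums to 2.99979; scaling by 8/2.99979 = 2.66685 puts the formula on 8 O.
K: 0.07516 × 2.66685 = 0.200 atoms per formula unit.

0.200 K apfu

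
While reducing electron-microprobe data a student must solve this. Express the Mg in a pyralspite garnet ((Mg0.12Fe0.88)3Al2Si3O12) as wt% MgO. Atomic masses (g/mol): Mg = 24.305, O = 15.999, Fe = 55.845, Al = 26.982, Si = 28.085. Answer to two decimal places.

Molar mass of (Mg0.12Fe0.88)3Al2Si3O12 = 0.36*24.305 + 2.64*55.845 + 2*26.982 + 3*28.085 + 12*15.999 = 486.388 g/mol.
Each formula unit contains 0.36 Mg, equivalent to 0.36/1 = 0.3600 mol MgO.
M(MgO) = 1×24.305 + 1×15.999 = 40.304 g/mol.
Mass of MgO per formula unit = 0.3600 × 40.304 = 14.509 g.
MgO wt% = 14.509 / 486.388 × 100 = 2.98%.

2.98 wt%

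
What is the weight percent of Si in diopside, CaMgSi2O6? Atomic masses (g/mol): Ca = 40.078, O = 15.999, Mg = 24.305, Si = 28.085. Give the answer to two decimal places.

25.94 mass %

Molar mass of CaMgSi2O6: 1*40.078 + 1*24.305 + 2*28.085 + 6*15.999 = 216.547 g/mol.
Mass of Si per formula unit: 2 × 28.085 = 56.170 g.
Weight fraction Si = 56.170 / 216.547 = 0.2594.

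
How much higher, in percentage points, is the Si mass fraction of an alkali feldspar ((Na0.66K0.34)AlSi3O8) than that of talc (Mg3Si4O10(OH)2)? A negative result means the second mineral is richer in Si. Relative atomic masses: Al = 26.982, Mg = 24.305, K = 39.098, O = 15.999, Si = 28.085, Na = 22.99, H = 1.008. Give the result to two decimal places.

First mineral: 84.255 g Si in 267.696 g formula = 31.47 wt% Si.
Second mineral: 112.340 g Si in 379.259 g formula = 29.62 wt% Si.
31.47% − 29.62% gives a difference of 1.85 percentage points.

1.85 percentage points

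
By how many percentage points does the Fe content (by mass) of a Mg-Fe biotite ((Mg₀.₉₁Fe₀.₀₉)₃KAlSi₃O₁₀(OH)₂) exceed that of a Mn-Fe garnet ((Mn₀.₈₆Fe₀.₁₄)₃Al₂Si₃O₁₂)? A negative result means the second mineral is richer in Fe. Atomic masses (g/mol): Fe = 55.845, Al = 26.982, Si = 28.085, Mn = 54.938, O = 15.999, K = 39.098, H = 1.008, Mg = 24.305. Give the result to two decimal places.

First mineral: 15.078 g Fe in 425.770 g formula = 3.54 wt% Fe.
Second mineral: 23.455 g Fe in 495.402 g formula = 4.73 wt% Fe.
3.54% − 4.73% gives a difference of -1.19 percentage points.

-1.19 percentage points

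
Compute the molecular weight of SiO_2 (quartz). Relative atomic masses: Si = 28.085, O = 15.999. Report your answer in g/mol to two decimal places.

60.08 g/mol

Si: 1 × 28.085 = 28.0850
O: 2 × 15.999 = 31.9980
Summing the contributions gives the formula mass.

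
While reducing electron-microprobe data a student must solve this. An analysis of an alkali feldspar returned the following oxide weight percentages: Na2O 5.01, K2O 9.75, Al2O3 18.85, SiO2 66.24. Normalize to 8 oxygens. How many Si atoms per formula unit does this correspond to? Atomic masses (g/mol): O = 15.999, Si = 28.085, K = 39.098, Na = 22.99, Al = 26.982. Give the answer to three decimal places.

2.996 Si apfu

Na2O: 5.01/61.979 = 0.08083 mol → 0.16166 mol Na, 0.08083 mol O.
K2O: 9.75/94.195 = 0.10351 mol → 0.20702 mol K, 0.10351 mol O.
Al2O3: 18.85/101.961 = 0.18487 mol → 0.36974 mol Al, 0.55461 mol O.
SiO2: 66.24/60.083 = 1.10247 mol → 1.10247 mol Si, 2.20494 mol O.
Total oxygen = 2.94389 mol. Normalization factor = 8/2.94389 = 2.71749.
Si per 8 O = 1.10247 × 2.71749 = 2.996.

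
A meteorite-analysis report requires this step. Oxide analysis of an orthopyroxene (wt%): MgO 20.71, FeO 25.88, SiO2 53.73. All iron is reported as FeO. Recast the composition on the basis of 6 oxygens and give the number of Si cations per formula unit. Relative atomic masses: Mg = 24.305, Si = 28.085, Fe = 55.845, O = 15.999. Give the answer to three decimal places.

2.015 Si apfu

MgO: 20.71/40.304 = 0.51384 mol → 0.51384 mol Mg, 0.51384 mol O.
FeO: 25.88/71.844 = 0.36022 mol → 0.36022 mol Fe, 0.36022 mol O.
SiO2: 53.73/60.083 = 0.89426 mol → 0.89426 mol Si, 1.78852 mol O.
Total oxygen = 2.66258 mol. Normalization factor = 6/2.66258 = 2.25345.
Si per 6 O = 0.89426 × 2.25345 = 2.015.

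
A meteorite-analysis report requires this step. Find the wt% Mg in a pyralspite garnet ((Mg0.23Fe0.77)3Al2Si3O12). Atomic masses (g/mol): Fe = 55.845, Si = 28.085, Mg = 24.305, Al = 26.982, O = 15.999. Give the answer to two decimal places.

Formula mass = 0.69·24.305 + 2.31·55.845 + 2·26.982 + 3·28.085 + 12·15.999 = 475.979 g/mol, of which 16.770 g is Mg.
So Mg makes up 16.770/475.979 = 0.0352 of the mass, i.e. 3.52%.

3.52 mass %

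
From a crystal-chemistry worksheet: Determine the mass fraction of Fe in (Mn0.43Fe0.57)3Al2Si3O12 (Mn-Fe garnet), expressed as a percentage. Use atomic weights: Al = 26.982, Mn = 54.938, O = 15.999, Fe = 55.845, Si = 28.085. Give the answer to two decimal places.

19.23 mass %

Molar mass of (Mn0.43Fe0.57)3Al2Si3O12: 1.29*54.938 + 1.71*55.845 + 2*26.982 + 3*28.085 + 12*15.999 = 496.572 g/mol.
Mass of Fe per formula unit: 1.71 × 55.845 = 95.495 g.
Weight fraction Fe = 95.495 / 496.572 = 0.1923.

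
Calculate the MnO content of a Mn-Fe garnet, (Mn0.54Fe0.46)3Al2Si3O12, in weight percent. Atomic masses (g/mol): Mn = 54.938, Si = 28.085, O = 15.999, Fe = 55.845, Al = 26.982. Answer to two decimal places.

23.16 wt%

M((Mn0.54Fe0.46)3Al2Si3O12) = 496.273 g/mol; M(MnO) = 70.937 g/mol.
Moles MnO per formula unit = 1.62 Mn ÷ 1 = 1.6200.
MnO fraction = (1.6200 × 70.937) / 496.273 = 114.918/496.273 = 0.2316.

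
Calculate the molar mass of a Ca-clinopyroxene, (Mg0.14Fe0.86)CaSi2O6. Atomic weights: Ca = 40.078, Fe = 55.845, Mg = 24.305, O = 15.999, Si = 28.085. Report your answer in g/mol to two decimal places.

243.67 g/mol

Mg: 0.14 × 24.305 = 3.4027
Fe: 0.86 × 55.845 = 48.0267
Ca: 1 × 40.078 = 40.0780
Si: 2 × 28.085 = 56.1700
O: 6 × 15.999 = 95.9940
Summing the contributions gives the formula mass.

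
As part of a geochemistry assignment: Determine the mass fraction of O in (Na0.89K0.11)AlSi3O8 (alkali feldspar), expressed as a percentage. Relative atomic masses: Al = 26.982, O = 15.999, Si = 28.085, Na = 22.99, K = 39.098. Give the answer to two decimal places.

48.48 weight percent

Molar mass of (Na0.89K0.11)AlSi3O8: 0.89·22.99 + 0.11·39.098 + 1·26.982 + 3·28.085 + 8·15.999 = 263.991 g/mol.
Mass of O per formula unit: 8 × 15.999 = 127.992 g.
Weight fraction O = 127.992 / 263.991 = 0.4848.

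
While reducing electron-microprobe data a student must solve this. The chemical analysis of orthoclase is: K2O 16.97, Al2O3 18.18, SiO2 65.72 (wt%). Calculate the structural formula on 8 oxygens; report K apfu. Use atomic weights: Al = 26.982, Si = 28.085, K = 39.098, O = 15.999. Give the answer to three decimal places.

K2O (M=94.195): mol = 0.18016; K = 0.36032, O = 0.18016.
Al2O3 (M=101.961): mol = 0.17830; Al = 0.35660, O = 0.53490.
SiO2 (M=60.083): mol = 1.09382; Si = 1.09382, O = 2.18764.
ΣO = 2.90270; factor = 8/ΣO = 2.75605.
K apfu = 0.36032 × 2.75605 = 0.993.

0.993 K apfu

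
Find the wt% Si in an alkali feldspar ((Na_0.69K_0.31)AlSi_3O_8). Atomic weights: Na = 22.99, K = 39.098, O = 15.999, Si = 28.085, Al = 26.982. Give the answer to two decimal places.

M((Na_0.69K_0.31)AlSi_3O_8) = 267.212 g/mol.
Si contributes 3 × 28.085 = 84.255 g per mole.
84.255/267.212 = 0.3153 → 31.53%.

31.53 wt%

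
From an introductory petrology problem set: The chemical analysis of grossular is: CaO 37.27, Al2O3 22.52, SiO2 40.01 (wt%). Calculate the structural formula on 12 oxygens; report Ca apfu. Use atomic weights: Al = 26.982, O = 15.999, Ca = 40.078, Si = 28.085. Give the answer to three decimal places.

2.999 Ca apfu

CaO: 37.27/56.077 = 0.66462 mol → 0.66462 mol Ca, 0.66462 mol O.
Al2O3: 22.52/101.961 = 0.22087 mol → 0.44174 mol Al, 0.66261 mol O.
SiO2: 40.01/60.083 = 0.66591 mol → 0.66591 mol Si, 1.33182 mol O.
Total oxygen = 2.65905 mol. Normalization factor = 12/2.65905 = 4.51289.
Ca per 12 O = 0.66462 × 4.51289 = 2.999.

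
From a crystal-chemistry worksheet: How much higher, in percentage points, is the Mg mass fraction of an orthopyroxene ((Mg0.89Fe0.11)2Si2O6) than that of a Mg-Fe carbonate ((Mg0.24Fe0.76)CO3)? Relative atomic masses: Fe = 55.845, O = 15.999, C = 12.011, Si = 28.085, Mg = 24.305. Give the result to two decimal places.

M((Mg0.89Fe0.11)2Si2O6) = 207.713 g/mol, so wt% Mg = 43.263/207.713 × 100 = 20.83%.
M((Mg0.24Fe0.76)CO3) = 108.283 g/mol, so wt% Mg = 5.833/108.283 × 100 = 5.39%.
20.83 − 5.39 = 15.44 pp.

15.44 percentage points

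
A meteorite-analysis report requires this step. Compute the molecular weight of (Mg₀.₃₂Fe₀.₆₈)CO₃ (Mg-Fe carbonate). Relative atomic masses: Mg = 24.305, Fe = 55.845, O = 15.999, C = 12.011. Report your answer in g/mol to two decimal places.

M = 0.32·24.305 + 0.68·55.845 + 1·12.011 + 3·15.999

105.76 g/mol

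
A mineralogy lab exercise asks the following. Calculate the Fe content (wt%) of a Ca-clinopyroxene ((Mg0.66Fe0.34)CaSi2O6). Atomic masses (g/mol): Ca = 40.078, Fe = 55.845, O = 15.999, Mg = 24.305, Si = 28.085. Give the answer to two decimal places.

8.35 wt%

Molar mass of (Mg0.66Fe0.34)CaSi2O6: 0.66×24.305 + 0.34×55.845 + 1×40.078 + 2×28.085 + 6×15.999 = 227.271 g/mol.
Mass of Fe per formula unit: 0.34 × 55.845 = 18.987 g.
Weight fraction Fe = 18.987 / 227.271 = 0.0835.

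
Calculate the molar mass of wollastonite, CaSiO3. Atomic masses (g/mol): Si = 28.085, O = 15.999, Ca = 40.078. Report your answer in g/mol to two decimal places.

116.16 g/mol

The formula mass is the sum 1·40.078 + 1·28.085 + 3·15.999.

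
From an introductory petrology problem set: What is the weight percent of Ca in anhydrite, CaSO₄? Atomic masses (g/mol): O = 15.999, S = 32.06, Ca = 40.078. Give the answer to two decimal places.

29.44 wt%

Molar mass of CaSO₄: 1*40.078 + 1*32.06 + 4*15.999 = 136.134 g/mol.
Mass of Ca per formula unit: 1 × 40.078 = 40.078 g.
Weight fraction Ca = 40.078 / 136.134 = 0.2944.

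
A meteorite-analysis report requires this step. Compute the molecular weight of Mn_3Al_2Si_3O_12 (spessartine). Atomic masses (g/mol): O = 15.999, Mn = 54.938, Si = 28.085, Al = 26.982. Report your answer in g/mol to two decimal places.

The formula mass is the sum 3*54.938 + 2*26.982 + 3*28.085 + 12*15.999.

495.02 g/mol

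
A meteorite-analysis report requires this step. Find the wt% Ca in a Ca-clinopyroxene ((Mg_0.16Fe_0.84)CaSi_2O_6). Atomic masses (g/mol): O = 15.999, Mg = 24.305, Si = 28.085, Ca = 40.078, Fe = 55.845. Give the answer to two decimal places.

Formula mass = 0.16·24.305 + 0.84·55.845 + 1·40.078 + 2·28.085 + 6·15.999 = 243.041 g/mol, of which 40.078 g is Ca.
So Ca makes up 40.078/243.041 = 0.1649 of the mass, i.e. 16.49%.

16.49 mass %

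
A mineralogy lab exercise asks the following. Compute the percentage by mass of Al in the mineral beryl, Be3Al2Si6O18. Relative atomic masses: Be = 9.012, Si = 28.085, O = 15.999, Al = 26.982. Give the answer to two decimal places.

Molar mass of Be3Al2Si6O18: 3*9.012 + 2*26.982 + 6*28.085 + 18*15.999 = 537.492 g/mol.
Mass of Al per formula unit: 2 × 26.982 = 53.964 g.
Weight fraction Al = 53.964 / 537.492 = 0.1004.

10.04 wt%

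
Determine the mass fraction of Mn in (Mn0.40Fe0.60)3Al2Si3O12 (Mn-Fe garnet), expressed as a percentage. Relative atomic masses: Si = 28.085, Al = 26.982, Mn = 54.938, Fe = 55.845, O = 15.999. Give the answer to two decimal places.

13.27 wt%

M((Mn0.40Fe0.60)3Al2Si3O12) = 496.654 g/mol.
Mn contributes 1.20 × 54.938 = 65.926 g per mole.
65.926/496.654 = 0.1327 → 13.27%.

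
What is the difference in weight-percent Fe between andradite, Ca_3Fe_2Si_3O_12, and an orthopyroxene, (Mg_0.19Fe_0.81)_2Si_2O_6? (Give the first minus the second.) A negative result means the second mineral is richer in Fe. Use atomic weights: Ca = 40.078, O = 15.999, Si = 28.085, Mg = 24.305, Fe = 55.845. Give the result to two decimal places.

Fe in Ca_3Fe_2Si_3O_12: molar mass 508.167 g/mol; 2×55.845 = 111.690 g → 21.98 wt%.
Fe in (Mg_0.19Fe_0.81)_2Si_2O_6: molar mass 251.869 g/mol; 1.62×55.845 = 90.469 g → 35.92 wt%.
Difference = 21.98 − 35.92 = -13.94 percentage points.

-13.94 percentage points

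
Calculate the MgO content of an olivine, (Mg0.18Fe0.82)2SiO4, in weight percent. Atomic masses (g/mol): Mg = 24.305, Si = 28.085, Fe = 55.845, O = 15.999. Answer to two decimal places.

Molar mass of (Mg0.18Fe0.82)2SiO4 = 0.36·24.305 + 1.64·55.845 + 1·28.085 + 4·15.999 = 192.417 g/mol.
Each formula unit contains 0.36 Mg, equivalent to 0.36/1 = 0.3600 mol MgO.
M(MgO) = 1×24.305 + 1×15.999 = 40.304 g/mol.
Mass of MgO per formula unit = 0.3600 × 40.304 = 14.509 g.
MgO wt% = 14.509 / 192.417 × 100 = 7.54%.

7.54 wt%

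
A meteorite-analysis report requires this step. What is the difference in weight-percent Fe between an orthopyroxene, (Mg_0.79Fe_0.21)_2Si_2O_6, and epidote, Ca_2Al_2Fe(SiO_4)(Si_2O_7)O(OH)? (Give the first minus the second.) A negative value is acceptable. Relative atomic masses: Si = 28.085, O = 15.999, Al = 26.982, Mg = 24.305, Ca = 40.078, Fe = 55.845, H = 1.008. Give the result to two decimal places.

-0.60 percentage points

First mineral: 23.455 g Fe in 214.021 g formula = 10.96 wt% Fe.
Second mineral: 55.845 g Fe in 483.215 g formula = 11.56 wt% Fe.
10.96% − 11.56% gives a difference of -0.60 percentage points.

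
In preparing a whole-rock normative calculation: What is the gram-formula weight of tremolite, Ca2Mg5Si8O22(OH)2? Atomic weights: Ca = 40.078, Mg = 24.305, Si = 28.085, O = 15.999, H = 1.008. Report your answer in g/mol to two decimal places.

812.35 g/mol

M = 2*40.078 + 5*24.305 + 8*28.085 + 24*15.999 + 2*1.008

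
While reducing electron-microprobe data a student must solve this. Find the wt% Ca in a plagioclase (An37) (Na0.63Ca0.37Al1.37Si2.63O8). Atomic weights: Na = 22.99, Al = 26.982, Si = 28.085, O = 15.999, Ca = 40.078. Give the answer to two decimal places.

5.53 wt%

Molar mass of Na0.63Ca0.37Al1.37Si2.63O8: 0.63×22.99 + 0.37×40.078 + 1.37×26.982 + 2.63×28.085 + 8×15.999 = 268.133 g/mol.
Mass of Ca per formula unit: 0.37 × 40.078 = 14.829 g.
Weight fraction Ca = 14.829 / 268.133 = 0.0553.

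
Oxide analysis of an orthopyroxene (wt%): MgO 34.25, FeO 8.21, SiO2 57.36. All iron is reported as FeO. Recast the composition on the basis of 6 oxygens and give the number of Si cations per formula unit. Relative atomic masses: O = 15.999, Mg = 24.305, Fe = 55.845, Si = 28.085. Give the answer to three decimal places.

34.25 wt% MgO ÷ 40.304 g/mol = 0.84979 mol, giving 0.84979 Mg and 0.84979 O.
8.21 wt% FeO ÷ 71.844 g/mol = 0.11428 mol, giving 0.11428 Fe and 0.11428 O.
57.36 wt% SiO2 ÷ 60.083 g/mol = 0.95468 mol, giving 0.95468 Si and 1.90936 O.
Oxygen sums to 2.87343; scaling by 6/2.87343 = 2.08810 puts the formula on 6 O.
Si: 0.95468 × 2.08810 = 1.993 atoms per formula unit.

1.993 Si apfu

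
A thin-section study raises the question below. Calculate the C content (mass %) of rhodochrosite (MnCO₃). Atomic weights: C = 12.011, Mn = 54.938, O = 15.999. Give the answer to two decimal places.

M(MnCO₃) = 114.946 g/mol.
C contributes 1 × 12.011 = 12.011 g per mole.
12.011/114.946 = 0.1045 → 10.45%.

10.45 mass %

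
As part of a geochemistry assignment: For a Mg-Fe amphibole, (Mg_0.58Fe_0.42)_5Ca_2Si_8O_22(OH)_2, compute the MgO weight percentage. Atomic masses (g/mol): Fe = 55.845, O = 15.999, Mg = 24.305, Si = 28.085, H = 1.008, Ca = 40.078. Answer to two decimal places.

13.30 wt%

Formula mass = 878.587 g/mol.
2.90 Mg → 2.9000 mol MgO per formula unit; M(MgO) = 40.304, so MgO mass = 116.882 g.
116.882/878.587 × 100 = 13.30 wt%.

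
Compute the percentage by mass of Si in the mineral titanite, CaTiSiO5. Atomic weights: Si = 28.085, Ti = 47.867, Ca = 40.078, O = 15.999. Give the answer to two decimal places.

14.33 wt%

M(CaTiSiO5) = 196.025 g/mol.
Si contributes 1 × 28.085 = 28.085 g per mole.
28.085/196.025 = 0.1433 → 14.33%.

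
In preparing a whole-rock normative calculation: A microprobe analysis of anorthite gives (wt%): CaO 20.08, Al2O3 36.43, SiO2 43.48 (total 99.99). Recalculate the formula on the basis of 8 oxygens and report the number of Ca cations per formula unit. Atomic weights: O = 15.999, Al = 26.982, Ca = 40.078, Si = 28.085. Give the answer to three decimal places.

0.996 Ca apfu

20.08 wt% CaO ÷ 56.077 g/mol = 0.35808 mol, giving 0.35808 Ca and 0.35808 O.
36.43 wt% Al2O3 ÷ 101.961 g/mol = 0.35729 mol, giving 0.71458 Al and 1.07187 O.
43.48 wt% SiO2 ÷ 60.083 g/mol = 0.72367 mol, giving 0.72367 Si and 1.44734 O.
Oxygen sums to 2.87729; scaling by 8/2.87729 = 2.78039 puts the formula on 8 O.
Ca: 0.35808 × 2.78039 = 0.996 atoms per formula unit.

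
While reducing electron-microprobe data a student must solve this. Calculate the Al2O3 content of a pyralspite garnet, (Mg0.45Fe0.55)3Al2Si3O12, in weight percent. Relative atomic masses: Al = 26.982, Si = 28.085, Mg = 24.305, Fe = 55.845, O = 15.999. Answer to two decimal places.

Formula mass = 455.163 g/mol.
2 Al → 1.0000 mol Al2O3 per formula unit; M(Al2O3) = 101.961, so Al2O3 mass = 101.961 g.
101.961/455.163 × 100 = 22.40 wt%.

22.40 wt%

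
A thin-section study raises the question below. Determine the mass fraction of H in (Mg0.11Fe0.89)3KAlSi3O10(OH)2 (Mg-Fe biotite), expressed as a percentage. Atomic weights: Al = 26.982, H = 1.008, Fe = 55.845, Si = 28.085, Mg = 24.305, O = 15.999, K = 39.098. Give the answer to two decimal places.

Molar mass of (Mg0.11Fe0.89)3KAlSi3O10(OH)2: 0.33×24.305 + 2.67×55.845 + 1×39.098 + 1×26.982 + 3×28.085 + 12×15.999 + 2×1.008 = 501.466 g/mol.
Mass of H per formula unit: 2 × 1.008 = 2.016 g.
Weight fraction H = 2.016 / 501.466 = 0.0040.

0.40 mass %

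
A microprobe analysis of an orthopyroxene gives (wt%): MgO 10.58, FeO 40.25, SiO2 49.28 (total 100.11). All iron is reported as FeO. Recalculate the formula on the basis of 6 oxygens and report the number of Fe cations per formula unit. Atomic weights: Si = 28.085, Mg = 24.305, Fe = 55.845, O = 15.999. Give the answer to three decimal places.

1.365 Fe apfu

10.58 wt% MgO ÷ 40.304 g/mol = 0.26250 mol, giving 0.26250 Mg and 0.26250 O.
40.25 wt% FeO ÷ 71.844 g/mol = 0.56024 mol, giving 0.56024 Fe and 0.56024 O.
49.28 wt% SiO2 ÷ 60.083 g/mol = 0.82020 mol, giving 0.82020 Si and 1.64040 O.
Oxygen sums to 2.46314; scaling by 6/2.46314 = 2.43592 puts the formula on 6 O.
Fe: 0.56024 × 2.43592 = 1.365 atoms per formula unit.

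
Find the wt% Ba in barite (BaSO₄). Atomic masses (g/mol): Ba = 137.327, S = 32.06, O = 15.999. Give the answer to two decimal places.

58.84 wt%

Molar mass of BaSO₄: 1×137.327 + 1×32.06 + 4×15.999 = 233.383 g/mol.
Mass of Ba per formula unit: 1 × 137.327 = 137.327 g.
Weight fraction Ba = 137.327 / 233.383 = 0.5884.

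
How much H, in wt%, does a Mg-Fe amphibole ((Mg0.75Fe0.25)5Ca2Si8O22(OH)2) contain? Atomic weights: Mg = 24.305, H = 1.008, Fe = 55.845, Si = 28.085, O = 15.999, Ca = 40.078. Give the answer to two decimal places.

0.24 wt%

M((Mg0.75Fe0.25)5Ca2Si8O22(OH)2) = 851.778 g/mol.
H contributes 2 × 1.008 = 2.016 g per mole.
2.016/851.778 = 0.0024 → 0.24%.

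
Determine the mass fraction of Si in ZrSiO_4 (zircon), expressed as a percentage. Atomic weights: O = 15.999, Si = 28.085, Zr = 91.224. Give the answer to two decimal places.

M(ZrSiO_4) = 183.305 g/mol.
Si contributes 1 × 28.085 = 28.085 g per mole.
28.085/183.305 = 0.1532 → 15.32%.

15.32 weight percent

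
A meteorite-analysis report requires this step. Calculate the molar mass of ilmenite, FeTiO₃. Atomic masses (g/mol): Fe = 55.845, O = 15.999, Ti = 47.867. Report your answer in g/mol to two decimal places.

151.71 g/mol

Fe: 1 × 55.845 = 55.8450
Ti: 1 × 47.867 = 47.8670
O: 3 × 15.999 = 47.9970
Summing the contributions gives the formula mass.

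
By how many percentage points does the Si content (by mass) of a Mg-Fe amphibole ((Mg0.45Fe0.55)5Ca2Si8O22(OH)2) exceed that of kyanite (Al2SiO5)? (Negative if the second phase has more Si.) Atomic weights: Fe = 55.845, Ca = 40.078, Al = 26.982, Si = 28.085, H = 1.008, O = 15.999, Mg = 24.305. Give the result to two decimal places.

7.66 percentage points

M((Mg0.45Fe0.55)5Ca2Si8O22(OH)2) = 899.088 g/mol, so wt% Si = 224.680/899.088 × 100 = 24.99%.
M(Al2SiO5) = 162.044 g/mol, so wt% Si = 28.085/162.044 × 100 = 17.33%.
24.99 − 17.33 = 7.66 pp.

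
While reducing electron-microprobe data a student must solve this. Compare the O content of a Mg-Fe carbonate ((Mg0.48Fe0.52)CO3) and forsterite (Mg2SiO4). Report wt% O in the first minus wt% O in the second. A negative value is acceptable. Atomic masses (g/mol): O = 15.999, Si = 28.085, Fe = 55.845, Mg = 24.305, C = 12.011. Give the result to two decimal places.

First mineral: 47.997 g O in 100.714 g formula = 47.66 wt% O.
Second mineral: 63.996 g O in 140.691 g formula = 45.49 wt% O.
47.66% − 45.49% gives a difference of 2.17 percentage points.

2.17 percentage points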